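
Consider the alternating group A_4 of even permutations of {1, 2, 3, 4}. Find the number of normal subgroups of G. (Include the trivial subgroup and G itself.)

3

G has 10 subgroups. Checking conjugation-invariance by order — order 1: 1/1 normal; order 2: 0/3 normal; order 3: 0/4 normal; order 4: 1/1 normal; order 12: 1/1 normal.
Total normal subgroups: 3.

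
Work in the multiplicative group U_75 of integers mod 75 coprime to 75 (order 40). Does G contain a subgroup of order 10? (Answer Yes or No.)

Yes

10 | 40. A subgroup of order 10 is {1, 11, 16, 26, 31, 41, 46, 56, 61, 71}.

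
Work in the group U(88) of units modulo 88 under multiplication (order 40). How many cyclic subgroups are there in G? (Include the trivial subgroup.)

A cyclic subgroup of order d is generated by each of its φ(d) elements of order d, so the cyclic subgroups of order d number (#elements of order d)/φ(d).
Cyclic subgroups by order — order 1: 1; order 2: 7; order 5: 1; order 10: 7.
Total: 16.

16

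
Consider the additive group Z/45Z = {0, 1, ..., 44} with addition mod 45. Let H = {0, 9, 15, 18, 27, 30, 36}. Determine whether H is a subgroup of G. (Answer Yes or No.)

No

|H| = 7 does not divide |G| = 45, so by Lagrange H is not a subgroup.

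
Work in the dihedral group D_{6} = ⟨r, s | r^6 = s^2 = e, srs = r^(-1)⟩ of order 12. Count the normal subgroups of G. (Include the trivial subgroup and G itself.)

G has 16 subgroups. Checking conjugation-invariance by order — order 1: 1/1 normal; order 2: 1/7 normal; order 3: 1/1 normal; order 4: 0/3 normal; order 6: 3/3 normal; order 12: 1/1 normal.
Total normal subgroups: 7.

7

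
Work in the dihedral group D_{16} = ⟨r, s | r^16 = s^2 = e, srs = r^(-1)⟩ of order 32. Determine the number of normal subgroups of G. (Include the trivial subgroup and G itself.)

G has 36 subgroups. Checking conjugation-invariance by order — order 1: 1/1 normal; order 2: 1/17 normal; order 4: 1/9 normal; order 8: 1/5 normal; order 16: 3/3 normal; order 32: 1/1 normal.
Total normal subgroups: 8.

8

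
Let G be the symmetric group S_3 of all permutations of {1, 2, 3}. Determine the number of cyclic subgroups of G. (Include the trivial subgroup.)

Group the elements of G by the cyclic subgroup they generate; each cyclic subgroup of order d accounts for φ(d) elements.
Cyclic subgroups by order — order 1: 1; order 2: 3; order 3: 1.
Total: 5.

5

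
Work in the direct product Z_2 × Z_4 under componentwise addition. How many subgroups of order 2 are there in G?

3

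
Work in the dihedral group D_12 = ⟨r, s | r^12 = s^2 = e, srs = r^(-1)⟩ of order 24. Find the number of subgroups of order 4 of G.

7

|G| = 24 and 4 | 24, so subgroups of order 4 are possible by Lagrange.
The subgroups of order 4 are: {e, r^6, r^4s, r^10s}; {e, r^6, r^5s, r^11s}; {e, r^6, r^2s, r^8s}; {e, r^3, r^6, r^9}; … (7 in all).
So G has 7 subgroups of order 4.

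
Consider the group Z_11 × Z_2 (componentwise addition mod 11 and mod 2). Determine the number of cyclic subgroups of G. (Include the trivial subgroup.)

4

A cyclic subgroup of order d is generated by each of its φ(d) elements of order d, so the cyclic subgroups of order d number (#elements of order d)/φ(d).
Cyclic subgroups by order — order 1: 1; order 2: 1; order 11: 1; order 22: 1.
Total: 4.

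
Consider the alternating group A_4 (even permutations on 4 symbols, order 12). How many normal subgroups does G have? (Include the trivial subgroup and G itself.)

3

G has 10 subgroups. Checking conjugation-invariance by order — order 1: 1/1 normal; order 2: 0/3 normal; order 3: 0/4 normal; order 4: 1/1 normal; order 12: 1/1 normal.
Total normal subgroups: 3.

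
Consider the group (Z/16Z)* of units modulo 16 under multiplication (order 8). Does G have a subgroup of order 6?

6 does not divide |G| = 8, so by Lagrange no subgroup of order 6 exists.

No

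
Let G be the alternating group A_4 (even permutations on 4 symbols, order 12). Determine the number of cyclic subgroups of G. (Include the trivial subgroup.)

A cyclic subgroup of order d is generated by each of its φ(d) elements of order d, so the cyclic subgroups of order d number (#elements of order d)/φ(d).
Cyclic subgroups by order — order 1: 1; order 2: 3; order 3: 4.
Total: 8.

8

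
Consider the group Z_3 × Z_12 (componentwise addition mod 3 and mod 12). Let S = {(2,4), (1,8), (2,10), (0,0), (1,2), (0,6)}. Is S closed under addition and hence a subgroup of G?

Yes

|S| = 6 divides |G| = 36, consistent with Lagrange.
S contains the identity, every element's inverse is in S, and S is closed under +: it is a subgroup.
In fact S = ⟨(1,2)⟩.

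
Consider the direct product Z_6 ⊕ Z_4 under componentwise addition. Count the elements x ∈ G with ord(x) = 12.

An element (a,b) has order lcm(ord(a), ord(b)); count pairs with lcm equal to 12.
Enumerating gives 8 such elements.

8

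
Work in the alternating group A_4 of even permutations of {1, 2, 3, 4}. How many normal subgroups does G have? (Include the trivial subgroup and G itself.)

3

G has 10 subgroups. Checking conjugation-invariance by order — order 1: 1/1 normal; order 2: 0/3 normal; order 3: 0/4 normal; order 4: 1/1 normal; order 12: 1/1 normal.
Total normal subgroups: 3.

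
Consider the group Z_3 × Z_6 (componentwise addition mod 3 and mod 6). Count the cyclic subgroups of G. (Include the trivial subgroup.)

10

Each element a generates a cyclic subgroup ⟨a⟩; distinct elements may generate the same one (a cyclic group of order d has φ(d) generators).
Cyclic subgroups by order — order 1: 1; order 2: 1; order 3: 4; order 6: 4.
Total: 10.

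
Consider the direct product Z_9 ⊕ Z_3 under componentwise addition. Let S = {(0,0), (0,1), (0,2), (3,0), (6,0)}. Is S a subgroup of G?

|S| = 5 does not divide |G| = 27, so by Lagrange S is not a subgroup.

No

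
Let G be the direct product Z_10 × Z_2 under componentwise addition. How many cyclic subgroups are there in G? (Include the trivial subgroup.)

8

Group the elements of G by the cyclic subgroup they generate; each cyclic subgroup of order d accounts for φ(d) elements.
Cyclic subgroups by order — order 1: 1; order 2: 3; order 5: 1; order 10: 3.
Total: 8.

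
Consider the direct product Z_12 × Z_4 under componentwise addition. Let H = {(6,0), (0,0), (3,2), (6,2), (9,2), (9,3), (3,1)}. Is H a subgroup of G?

No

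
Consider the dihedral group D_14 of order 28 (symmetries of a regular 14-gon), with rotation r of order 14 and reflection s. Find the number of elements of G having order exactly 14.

The elements of order 14 are: r, r^3, r^5, r^9, r^11, r^13.
That's 6.

6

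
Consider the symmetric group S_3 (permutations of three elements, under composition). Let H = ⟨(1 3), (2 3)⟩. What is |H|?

|⟨(1 3)⟩| = 2 and |⟨(2 3)⟩| = 2, so |H| is a multiple of lcm(2, 2) = 2 and divides |G| = 6.
Closing {(1 3), (2 3)} under the group operation gives all of G, so |H| = 6.

6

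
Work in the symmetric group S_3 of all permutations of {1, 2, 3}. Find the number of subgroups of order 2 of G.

|G| = 6 and 2 | 6, so subgroups of order 2 are possible by Lagrange.
The subgroups of order 2 are: {e, (1 2)}; {e, (1 3)}; {e, (2 3)}.
So G has 3 subgroups of order 2.

3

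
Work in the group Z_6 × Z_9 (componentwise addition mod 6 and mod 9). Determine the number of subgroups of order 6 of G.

|G| = 54 and 6 | 54, so subgroups of order 6 are possible by Lagrange.
The subgroups of order 6 are: {(0,0), (0,3), (0,6), (3,0), (3,3), (3,6)}; {(0,0), (1,0), (2,0), (3,0), (4,0), (5,0)}; {(0,0), (1,3), (2,6), (3,0), (4,3), (5,6)}; {(0,0), (1,6), (2,3), (3,0), (4,6), (5,3)}.
So G has 4 subgroups of order 6.

4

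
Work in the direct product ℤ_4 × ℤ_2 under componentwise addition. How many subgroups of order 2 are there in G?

3

|G| = 8 and 2 | 8, so subgroups of order 2 are possible by Lagrange.
The subgroups of order 2 are: {(0,0), (0,1)}; {(0,0), (2,0)}; {(0,0), (2,1)}.
So G has 3 subgroups of order 2.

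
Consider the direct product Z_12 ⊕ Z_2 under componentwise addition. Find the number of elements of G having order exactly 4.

4

An element (a,b) has order lcm(ord(a), ord(b)); count pairs with lcm equal to 4.
Enumerating gives 4 such elements.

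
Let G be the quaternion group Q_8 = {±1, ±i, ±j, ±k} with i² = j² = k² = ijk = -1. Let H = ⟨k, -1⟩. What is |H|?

|⟨k⟩| = 4 and |⟨-1⟩| = 2, so |H| is a multiple of lcm(4, 2) = 4 and divides |G| = 8.
Closing under the operation: H = {1, -1, k, -k}, so |H| = 4.

4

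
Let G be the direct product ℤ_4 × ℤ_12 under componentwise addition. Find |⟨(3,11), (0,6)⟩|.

|⟨(3,11)⟩| = 12 and |⟨(0,6)⟩| = 2, so |H| is a multiple of lcm(12, 2) = 12 and divides |G| = 48.
Closing under the operation: H = {(0,0), (0,2), (0,4), (0,6), (0,8), (0,10), (1,1), (1,3), (1,5), (1,7), (1,9), (1,11), (2,0), (2,2), (2,4), (2,6), (2,8), (2,10), (3,1), (3,3), (3,5), (3,7), (3,9), (3,11)}, so |H| = 24.

24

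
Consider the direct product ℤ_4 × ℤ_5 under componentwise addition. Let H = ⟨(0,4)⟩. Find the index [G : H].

|⟨(0,4)⟩| = 5 and |G| = 20.
By Lagrange, [G : H] = |G|/|H| = 20/5 = 4.

4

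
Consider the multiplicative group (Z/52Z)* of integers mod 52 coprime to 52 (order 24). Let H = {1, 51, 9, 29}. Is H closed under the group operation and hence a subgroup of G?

No

Closure fails: 51 · 9 = 43 ∉ H. So H is not a subgroup.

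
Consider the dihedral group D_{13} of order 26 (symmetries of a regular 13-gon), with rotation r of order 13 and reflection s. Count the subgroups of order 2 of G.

13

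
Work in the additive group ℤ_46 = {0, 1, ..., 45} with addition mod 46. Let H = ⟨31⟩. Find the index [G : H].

|⟨31⟩| = 46 and |G| = 46.
By Lagrange, [G : H] = |G|/|H| = 46/46 = 1.

1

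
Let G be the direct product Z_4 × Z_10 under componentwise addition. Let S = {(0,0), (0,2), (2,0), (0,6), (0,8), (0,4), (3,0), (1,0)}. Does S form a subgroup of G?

No

Closure fails: (0,4) + (2,0) = (2,4) ∉ S. So S is not a subgroup.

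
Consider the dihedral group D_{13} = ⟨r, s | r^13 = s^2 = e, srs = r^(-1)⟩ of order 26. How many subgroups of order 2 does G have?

|G| = 26 and 2 | 26, so subgroups of order 2 are possible by Lagrange.
The subgroups of order 2 are: {e, r^10s}; {e, r^11s}; {e, r^12s}; {e, r^2s}; … (13 in all).
So G has 13 subgroups of order 2.

13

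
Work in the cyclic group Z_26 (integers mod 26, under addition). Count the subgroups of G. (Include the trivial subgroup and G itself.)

4

Subgroups of the cyclic group Z_26 correspond bijectively to divisors of 26.
Divisors of 26: 1, 2, 13, 26.
So Z_26 has 4 subgroups.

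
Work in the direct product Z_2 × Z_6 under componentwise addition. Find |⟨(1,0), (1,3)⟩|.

|⟨(1,0)⟩| = 2 and |⟨(1,3)⟩| = 2, so |H| is a multiple of lcm(2, 2) = 2 and divides |G| = 12.
Closing under the operation: H = {(0,0), (0,3), (1,0), (1,3)}, so |H| = 4.

4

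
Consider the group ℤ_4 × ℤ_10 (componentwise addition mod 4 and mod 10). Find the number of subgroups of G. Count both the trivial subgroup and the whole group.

|G| = 40, so by Lagrange every subgroup order divides 40. Divisors: 1, 2, 4, 5, 8, 10, 20, 40.
Subgroups by order — order 1: 1; order 2: 3; order 4: 3; order 5: 1; order 8: 1; order 10: 3; order 20: 3; order 40: 1.
Total: 1 + 3 + 3 + 1 + 1 + 3 + 3 + 1 = 16.

16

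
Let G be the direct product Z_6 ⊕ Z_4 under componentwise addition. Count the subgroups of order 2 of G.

|G| = 24 and 2 | 24, so subgroups of order 2 are possible by Lagrange.
The subgroups of order 2 are: {(0,0), (0,2)}; {(0,0), (3,0)}; {(0,0), (3,2)}.
So G has 3 subgroups of order 2.

3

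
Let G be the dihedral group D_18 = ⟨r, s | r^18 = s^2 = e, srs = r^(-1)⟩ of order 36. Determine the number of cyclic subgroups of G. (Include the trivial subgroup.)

A cyclic subgroup of order d is generated by each of its φ(d) elements of order d, so the cyclic subgroups of order d number (#elements of order d)/φ(d).
Cyclic subgroups by order — order 1: 1; order 2: 19; order 3: 1; order 6: 1; order 9: 1; order 18: 1.
Total: 24.

24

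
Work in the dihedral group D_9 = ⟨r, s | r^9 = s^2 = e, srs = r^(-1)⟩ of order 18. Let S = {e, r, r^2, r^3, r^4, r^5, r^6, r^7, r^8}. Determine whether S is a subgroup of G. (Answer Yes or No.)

Yes

|S| = 9 divides |G| = 18, consistent with Lagrange.
S contains the identity, every element's inverse is in S, and S is closed under ·: it is a subgroup.
In fact S = ⟨r^4⟩.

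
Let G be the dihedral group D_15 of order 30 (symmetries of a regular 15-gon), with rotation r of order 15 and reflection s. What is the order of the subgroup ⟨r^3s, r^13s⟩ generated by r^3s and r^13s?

|⟨r^3s⟩| = 2 and |⟨r^13s⟩| = 2, so |H| is a multiple of lcm(2, 2) = 2 and divides |G| = 30.
Closing under the operation: H = {e, r^5, r^10, r^3s, r^8s, r^13s}, so |H| = 6.

6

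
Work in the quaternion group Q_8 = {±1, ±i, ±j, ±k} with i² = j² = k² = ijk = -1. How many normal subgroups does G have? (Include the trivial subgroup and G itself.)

6

G has 6 subgroups. Checking conjugation-invariance by order — order 1: 1/1 normal; order 2: 1/1 normal; order 4: 3/3 normal; order 8: 1/1 normal.
Total normal subgroups: 6.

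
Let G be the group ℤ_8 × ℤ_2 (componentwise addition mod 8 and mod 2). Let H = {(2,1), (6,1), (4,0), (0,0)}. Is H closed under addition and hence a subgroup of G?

Yes

|H| = 4 divides |G| = 16, consistent with Lagrange.
H contains the identity, every element's inverse is in H, and H is closed under +: it is a subgroup.
In fact H = ⟨(6,1)⟩.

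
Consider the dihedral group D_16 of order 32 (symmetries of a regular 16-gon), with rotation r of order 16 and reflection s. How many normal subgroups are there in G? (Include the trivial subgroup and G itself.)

8

G has 36 subgroups. Checking conjugation-invariance by order — order 1: 1/1 normal; order 2: 1/17 normal; order 4: 1/9 normal; order 8: 1/5 normal; order 16: 3/3 normal; order 32: 1/1 normal.
Total normal subgroups: 8.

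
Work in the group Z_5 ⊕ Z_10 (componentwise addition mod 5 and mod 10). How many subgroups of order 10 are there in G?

6

|G| = 50 and 10 | 50, so subgroups of order 10 are possible by Lagrange.
The subgroups of order 10 are: {(0,0), (0,1), (0,2), (0,3), (0,4), (0,5), (0,6), (0,7), (0,8), (0,9)}; {(0,0), (0,5), (1,0), (1,5), (2,0), (2,5), (3,0), (3,5), (4,0), (4,5)}; {(0,0), (0,5), (1,1), (1,6), (2,2), (2,7), (3,3), (3,8), (4,4), (4,9)}; {(0,0), (0,5), (1,2), (1,7), (2,4), (2,9), (3,1), (3,6), (4,3), (4,8)}; … (6 in all).
So G has 6 subgroups of order 10.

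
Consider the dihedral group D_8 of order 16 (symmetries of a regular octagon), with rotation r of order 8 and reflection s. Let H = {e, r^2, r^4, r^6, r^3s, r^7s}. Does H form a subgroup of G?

No

|H| = 6 does not divide |G| = 16, so by Lagrange H is not a subgroup.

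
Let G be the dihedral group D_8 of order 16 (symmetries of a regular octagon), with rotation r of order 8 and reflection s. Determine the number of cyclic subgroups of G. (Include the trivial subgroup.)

12

Group the elements of G by the cyclic subgroup they generate; each cyclic subgroup of order d accounts for φ(d) elements.
Cyclic subgroups by order — order 1: 1; order 2: 9; order 4: 1; order 8: 1.
Total: 12.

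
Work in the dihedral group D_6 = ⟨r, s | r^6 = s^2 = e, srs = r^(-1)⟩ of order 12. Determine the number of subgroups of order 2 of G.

|G| = 12 and 2 | 12, so subgroups of order 2 are possible by Lagrange.
The subgroups of order 2 are: {e, r^2s}; {e, r^3}; {e, r^3s}; {e, r^4s}; … (7 in all).
So G has 7 subgroups of order 2.

7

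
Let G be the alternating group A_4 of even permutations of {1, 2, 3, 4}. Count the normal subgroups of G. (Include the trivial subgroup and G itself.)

G has 10 subgroups. Checking conjugation-invariance by order — order 1: 1/1 normal; order 2: 0/3 normal; order 3: 0/4 normal; order 4: 1/1 normal; order 12: 1/1 normal.
Total normal subgroups: 3.

3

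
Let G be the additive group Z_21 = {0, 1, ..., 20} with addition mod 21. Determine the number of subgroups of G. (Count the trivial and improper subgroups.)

4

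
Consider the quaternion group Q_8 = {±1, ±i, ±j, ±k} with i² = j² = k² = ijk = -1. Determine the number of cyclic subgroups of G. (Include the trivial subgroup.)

Group the elements of G by the cyclic subgroup they generate; each cyclic subgroup of order d accounts for φ(d) elements.
Cyclic subgroups by order — order 1: 1; order 2: 1; order 4: 3.
Total: 5.

5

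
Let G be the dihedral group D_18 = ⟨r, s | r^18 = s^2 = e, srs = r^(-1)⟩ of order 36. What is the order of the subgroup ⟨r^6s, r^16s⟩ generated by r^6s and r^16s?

|⟨r^6s⟩| = 2 and |⟨r^16s⟩| = 2, so |H| is a multiple of lcm(2, 2) = 2 and divides |G| = 36.
Closing under the operation: H = {e, r^2, r^4, r^6, r^8, r^10, r^12, r^14, r^16, s, r^2s, r^4s, r^6s, r^8s, r^10s, r^12s, r^14s, r^16s}, so |H| = 18.

18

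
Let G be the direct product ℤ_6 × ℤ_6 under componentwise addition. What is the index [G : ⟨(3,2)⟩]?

6

|⟨(3,2)⟩| = 6 and |G| = 36.
By Lagrange, [G : H] = |G|/|H| = 36/6 = 6.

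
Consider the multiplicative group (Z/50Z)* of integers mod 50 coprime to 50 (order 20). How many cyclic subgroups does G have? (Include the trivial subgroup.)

A cyclic subgroup of order d is generated by each of its φ(d) elements of order d, so the cyclic subgroups of order d number (#elements of order d)/φ(d).
Cyclic subgroups by order — order 1: 1; order 2: 1; order 4: 1; order 5: 1; order 10: 1; order 20: 1.
Total: 6.

6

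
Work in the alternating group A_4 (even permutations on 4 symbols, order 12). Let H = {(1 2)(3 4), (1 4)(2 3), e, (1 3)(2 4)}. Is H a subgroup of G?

Yes

|H| = 4 divides |G| = 12, consistent with Lagrange.
H contains the identity, every element's inverse is in H, and H is closed under ∘: it is a subgroup.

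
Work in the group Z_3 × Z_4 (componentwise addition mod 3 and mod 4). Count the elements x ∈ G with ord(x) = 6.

An element (a,b) has order lcm(ord(a), ord(b)); count pairs with lcm equal to 6.
Enumerating gives 2 such elements.

2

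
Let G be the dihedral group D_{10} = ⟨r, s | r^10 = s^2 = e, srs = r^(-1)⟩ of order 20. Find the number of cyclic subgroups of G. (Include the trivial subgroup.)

Each element a generates a cyclic subgroup ⟨a⟩; distinct elements may generate the same one (a cyclic group of order d has φ(d) generators).
Cyclic subgroups by order — order 1: 1; order 2: 11; order 5: 1; order 10: 1.
Total: 14.

14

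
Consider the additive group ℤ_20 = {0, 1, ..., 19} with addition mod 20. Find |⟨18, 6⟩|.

10

|⟨18⟩| = 10 and |⟨6⟩| = 10, so |H| is a multiple of lcm(10, 10) = 10 and divides |G| = 20.
Closing under the operation: H = {0, 2, 4, 6, 8, 10, 12, 14, 16, 18}, so |H| = 10.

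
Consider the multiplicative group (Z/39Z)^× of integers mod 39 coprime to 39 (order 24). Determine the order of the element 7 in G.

12

Compute successive powers of 7 mod 39: 7, 10, 31, 22, 37, 25, 19, 16, …; 7^12 ≡ 1 (mod 39).
So |⟨7⟩| = 12.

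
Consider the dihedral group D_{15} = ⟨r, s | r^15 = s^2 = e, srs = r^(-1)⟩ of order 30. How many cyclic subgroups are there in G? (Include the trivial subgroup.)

19

Each element a generates a cyclic subgroup ⟨a⟩; distinct elements may generate the same one (a cyclic group of order d has φ(d) generators).
Cyclic subgroups by order — order 1: 1; order 2: 15; order 3: 1; order 5: 1; order 15: 1.
Total: 19.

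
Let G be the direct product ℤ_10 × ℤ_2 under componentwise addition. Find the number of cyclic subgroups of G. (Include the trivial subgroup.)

8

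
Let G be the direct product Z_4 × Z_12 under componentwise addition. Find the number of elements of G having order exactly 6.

6

An element (a,b) has order lcm(ord(a), ord(b)); count pairs with lcm equal to 6.
Enumerating gives 6 such elements.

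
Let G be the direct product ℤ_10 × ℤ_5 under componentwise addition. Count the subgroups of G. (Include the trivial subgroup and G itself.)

16

|G| = 50, so by Lagrange every subgroup order divides 50. Divisors: 1, 2, 5, 10, 25, 50.
Subgroups by order — order 1: 1; order 2: 1; order 5: 6; order 10: 6; order 25: 1; order 50: 1.
Total: 1 + 1 + 6 + 6 + 1 + 1 = 16.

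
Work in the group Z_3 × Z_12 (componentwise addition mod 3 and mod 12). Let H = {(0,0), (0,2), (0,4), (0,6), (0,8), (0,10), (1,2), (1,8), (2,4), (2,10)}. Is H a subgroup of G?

|H| = 10 does not divide |G| = 36, so by Lagrange H is not a subgroup.

No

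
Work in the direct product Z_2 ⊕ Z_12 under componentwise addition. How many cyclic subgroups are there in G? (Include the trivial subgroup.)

A cyclic subgroup of order d is generated by each of its φ(d) elements of order d, so the cyclic subgroups of order d number (#elements of order d)/φ(d).
Cyclic subgroups by order — order 1: 1; order 2: 3; order 3: 1; order 4: 2; order 6: 3; order 12: 2.
Total: 12.

12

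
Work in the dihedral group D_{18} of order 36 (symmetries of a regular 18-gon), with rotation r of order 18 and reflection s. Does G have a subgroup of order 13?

13 does not divide |G| = 36, so by Lagrange no subgroup of order 13 exists.

No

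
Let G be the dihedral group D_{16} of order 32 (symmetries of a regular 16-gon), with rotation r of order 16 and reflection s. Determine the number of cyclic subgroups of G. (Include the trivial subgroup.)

21

Group the elements of G by the cyclic subgroup they generate; each cyclic subgroup of order d accounts for φ(d) elements.
Cyclic subgroups by order — order 1: 1; order 2: 17; order 4: 1; order 8: 1; order 16: 1.
Total: 21.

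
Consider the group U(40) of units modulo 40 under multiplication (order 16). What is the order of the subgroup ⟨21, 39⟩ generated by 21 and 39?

4

|⟨21⟩| = 2 and |⟨39⟩| = 2, so |H| is a multiple of lcm(2, 2) = 2 and divides |G| = 16.
Closing under the operation: H = {1, 19, 21, 39}, so |H| = 4.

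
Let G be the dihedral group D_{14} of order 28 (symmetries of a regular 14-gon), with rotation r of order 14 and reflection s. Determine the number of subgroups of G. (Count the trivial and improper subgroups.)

28

|G| = 28, so by Lagrange every subgroup order divides 28. Divisors: 1, 2, 4, 7, 14, 28.
Subgroups by order — order 1: 1; order 2: 15; order 4: 7; order 7: 1; order 14: 3; order 28: 1.
Total: 1 + 15 + 7 + 1 + 3 + 1 = 28.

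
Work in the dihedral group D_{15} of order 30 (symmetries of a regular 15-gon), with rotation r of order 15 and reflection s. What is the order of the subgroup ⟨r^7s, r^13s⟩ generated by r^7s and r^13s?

10

|⟨r^7s⟩| = 2 and |⟨r^13s⟩| = 2, so |H| is a multiple of lcm(2, 2) = 2 and divides |G| = 30.
Closing under the operation: H = {e, r^3, r^6, r^9, r^12, rs, r^4s, r^7s, r^10s, r^13s}, so |H| = 10.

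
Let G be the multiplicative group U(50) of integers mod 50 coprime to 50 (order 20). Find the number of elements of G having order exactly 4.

The elements of order 4 are: 7, 43.
That's 2.

2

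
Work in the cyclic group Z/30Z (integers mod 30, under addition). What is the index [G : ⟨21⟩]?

|⟨21⟩| = 10 and |G| = 30.
By Lagrange, [G : H] = |G|/|H| = 30/10 = 3.

3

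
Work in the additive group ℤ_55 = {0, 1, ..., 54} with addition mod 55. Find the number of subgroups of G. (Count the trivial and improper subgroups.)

Subgroups of the cyclic group ℤ_55 correspond bijectively to divisors of 55.
Divisors of 55: 1, 5, 11, 55.
So ℤ_55 has 4 subgroups.

4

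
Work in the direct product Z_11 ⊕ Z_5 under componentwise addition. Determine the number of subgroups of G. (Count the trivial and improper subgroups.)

|G| = 55, so by Lagrange every subgroup order divides 55. Divisors: 1, 5, 11, 55.
Subgroups by order — order 1: 1; order 5: 1; order 11: 1; order 55: 1.
Total: 1 + 1 + 1 + 1 = 4.

4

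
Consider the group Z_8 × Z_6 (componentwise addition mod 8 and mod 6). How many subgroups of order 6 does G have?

3

|G| = 48 and 6 | 48, so subgroups of order 6 are possible by Lagrange.
The subgroups of order 6 are: {(0,0), (0,1), (0,2), (0,3), (0,4), (0,5)}; {(0,0), (0,2), (0,4), (4,0), (4,2), (4,4)}; {(0,0), (0,2), (0,4), (4,1), (4,3), (4,5)}.
So G has 3 subgroups of order 6.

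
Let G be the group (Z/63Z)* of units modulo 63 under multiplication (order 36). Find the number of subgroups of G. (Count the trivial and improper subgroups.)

30

|G| = 36, so by Lagrange every subgroup order divides 36. Divisors: 1, 2, 3, 4, 6, 9, 12, 18, 36.
Subgroups by order — order 1: 1; order 2: 3; order 3: 4; order 4: 1; order 6: 12; order 9: 1; order 12: 4; order 18: 3; order 36: 1.
Total: 1 + 3 + 4 + 1 + 12 + 1 + 4 + 3 + 1 = 30.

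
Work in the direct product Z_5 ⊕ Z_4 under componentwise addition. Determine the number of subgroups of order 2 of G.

|G| = 20 and 2 | 20, so subgroups of order 2 are possible by Lagrange.
The subgroups of order 2 are: {(0,0), (0,2)}.
So G has 1 subgroup of order 2.

1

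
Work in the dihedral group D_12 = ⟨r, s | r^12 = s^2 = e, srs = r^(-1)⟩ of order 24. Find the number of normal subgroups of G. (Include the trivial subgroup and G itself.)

9

G has 34 subgroups. Checking conjugation-invariance by order — order 1: 1/1 normal; order 2: 1/13 normal; order 3: 1/1 normal; order 4: 1/7 normal; order 6: 1/5 normal; order 8: 0/3 normal; order 12: 3/3 normal; order 24: 1/1 normal.
Total normal subgroups: 9.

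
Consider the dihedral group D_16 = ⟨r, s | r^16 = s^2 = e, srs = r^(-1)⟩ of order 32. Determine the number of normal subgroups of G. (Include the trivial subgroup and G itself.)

G has 36 subgroups. Checking conjugation-invariance by order — order 1: 1/1 normal; order 2: 1/17 normal; order 4: 1/9 normal; order 8: 1/5 normal; order 16: 3/3 normal; order 32: 1/1 normal.
Total normal subgroups: 8.

8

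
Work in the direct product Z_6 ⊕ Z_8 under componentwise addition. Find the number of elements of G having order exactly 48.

An element (a,b) has order lcm(ord(a), ord(b)); count pairs with lcm equal to 48.
Enumerating gives 0 such elements.

0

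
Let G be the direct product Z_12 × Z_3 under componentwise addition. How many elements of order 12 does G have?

16

An element (a,b) has order lcm(ord(a), ord(b)); count pairs with lcm equal to 12.
Enumerating gives 16 such elements.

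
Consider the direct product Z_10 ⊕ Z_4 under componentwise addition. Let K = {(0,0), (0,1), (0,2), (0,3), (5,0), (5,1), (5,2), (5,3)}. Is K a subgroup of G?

|K| = 8 divides |G| = 40, consistent with Lagrange.
K contains the identity, every element's inverse is in K, and K is closed under +: it is a subgroup.

Yes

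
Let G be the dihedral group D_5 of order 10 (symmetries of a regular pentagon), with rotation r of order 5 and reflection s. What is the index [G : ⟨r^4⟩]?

2

|⟨r^4⟩| = 5 and |G| = 10.
By Lagrange, [G : H] = |G|/|H| = 10/5 = 2.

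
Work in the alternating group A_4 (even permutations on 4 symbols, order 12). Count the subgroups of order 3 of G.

|G| = 12 and 3 | 12, so subgroups of order 3 are possible by Lagrange.
The subgroups of order 3 are: {e, (1 2 3), (1 3 2)}; {e, (1 2 4), (1 4 2)}; {e, (1 3 4), (1 4 3)}; {e, (2 3 4), (2 4 3)}.
So G has 4 subgroups of order 3.

4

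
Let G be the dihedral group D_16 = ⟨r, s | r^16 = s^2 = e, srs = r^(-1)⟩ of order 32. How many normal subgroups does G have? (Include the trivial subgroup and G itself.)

8

G has 36 subgroups. Checking conjugation-invariance by order — order 1: 1/1 normal; order 2: 1/17 normal; order 4: 1/9 normal; order 8: 1/5 normal; order 16: 3/3 normal; order 32: 1/1 normal.
Total normal subgroups: 8.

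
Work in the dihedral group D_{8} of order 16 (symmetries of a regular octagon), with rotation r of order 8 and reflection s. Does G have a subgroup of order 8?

8 | 16. A subgroup of order 8 is {e, r, r^2, r^3, r^4, r^5, r^6, r^7}.

Yes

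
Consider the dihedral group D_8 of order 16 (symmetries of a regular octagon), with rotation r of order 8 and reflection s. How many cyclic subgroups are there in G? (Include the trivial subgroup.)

12

Group the elements of G by the cyclic subgroup they generate; each cyclic subgroup of order d accounts for φ(d) elements.
Cyclic subgroups by order — order 1: 1; order 2: 9; order 4: 1; order 8: 1.
Total: 12.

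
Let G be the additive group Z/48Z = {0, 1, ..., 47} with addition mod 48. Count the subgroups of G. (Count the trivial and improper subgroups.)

10

Subgroups of the cyclic group Z/48Z correspond bijectively to divisors of 48.
Divisors of 48: 1, 2, 3, 4, 6, 8, 12, 16, 24, 48.
So Z/48Z has 10 subgroups.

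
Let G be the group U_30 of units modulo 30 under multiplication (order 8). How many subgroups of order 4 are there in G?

|G| = 8 and 4 | 8, so subgroups of order 4 are possible by Lagrange.
The subgroups of order 4 are: {1, 11, 19, 29}; {1, 7, 13, 19}; {1, 17, 19, 23}.
So G has 3 subgroups of order 4.

3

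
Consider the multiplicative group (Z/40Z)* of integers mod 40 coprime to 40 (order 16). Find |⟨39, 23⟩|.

|⟨39⟩| = 2 and |⟨23⟩| = 4, so |H| is a multiple of lcm(2, 4) = 4 and divides |G| = 16.
Closing under the operation: H = {1, 7, 9, 17, 23, 31, 33, 39}, so |H| = 8.

8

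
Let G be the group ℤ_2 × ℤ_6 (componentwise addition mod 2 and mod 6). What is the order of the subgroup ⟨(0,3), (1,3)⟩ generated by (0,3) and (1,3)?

4

|⟨(0,3)⟩| = 2 and |⟨(1,3)⟩| = 2, so |H| is a multiple of lcm(2, 2) = 2 and divides |G| = 12.
Closing under the operation: H = {(0,0), (0,3), (1,0), (1,3)}, so |H| = 4.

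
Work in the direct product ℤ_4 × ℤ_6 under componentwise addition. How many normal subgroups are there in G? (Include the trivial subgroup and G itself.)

16

G is abelian, so every subgroup is normal.
G has 16 subgroups in total, hence 16 normal subgroups.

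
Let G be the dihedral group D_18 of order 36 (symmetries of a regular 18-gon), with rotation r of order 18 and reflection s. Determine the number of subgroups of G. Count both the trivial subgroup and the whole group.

45

|G| = 36, so by Lagrange every subgroup order divides 36. Divisors: 1, 2, 3, 4, 6, 9, 12, 18, 36.
Subgroups by order — order 1: 1; order 2: 19; order 3: 1; order 4: 9; order 6: 7; order 9: 1; order 12: 3; order 18: 3; order 36: 1.
Total: 1 + 19 + 1 + 9 + 7 + 1 + 3 + 3 + 1 = 45.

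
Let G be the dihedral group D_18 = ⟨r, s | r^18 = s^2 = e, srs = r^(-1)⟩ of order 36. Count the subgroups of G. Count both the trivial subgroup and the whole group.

|G| = 36, so by Lagrange every subgroup order divides 36. Divisors: 1, 2, 3, 4, 6, 9, 12, 18, 36.
Subgroups by order — order 1: 1; order 2: 19; order 3: 1; order 4: 9; order 6: 7; order 9: 1; order 12: 3; order 18: 3; order 36: 1.
Total: 1 + 19 + 1 + 9 + 7 + 1 + 3 + 3 + 1 = 45.

45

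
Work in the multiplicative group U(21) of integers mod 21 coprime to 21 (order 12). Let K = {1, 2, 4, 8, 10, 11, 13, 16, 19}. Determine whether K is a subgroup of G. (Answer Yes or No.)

No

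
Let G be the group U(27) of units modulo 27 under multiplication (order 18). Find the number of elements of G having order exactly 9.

6

The elements of order 9 are: 4, 7, 13, 16, 22, 25.
That's 6.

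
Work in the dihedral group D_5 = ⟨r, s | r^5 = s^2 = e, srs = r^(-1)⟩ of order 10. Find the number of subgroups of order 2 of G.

5

|G| = 10 and 2 | 10, so subgroups of order 2 are possible by Lagrange.
The subgroups of order 2 are: {e, r^2s}; {e, r^3s}; {e, r^4s}; {e, rs}; … (5 in all).
So G has 5 subgroups of order 2.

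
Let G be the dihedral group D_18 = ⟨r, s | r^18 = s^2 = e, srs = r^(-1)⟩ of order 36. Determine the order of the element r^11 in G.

Computing powers of r^11: the smallest k with (r^11)^k = e is k = 18.

18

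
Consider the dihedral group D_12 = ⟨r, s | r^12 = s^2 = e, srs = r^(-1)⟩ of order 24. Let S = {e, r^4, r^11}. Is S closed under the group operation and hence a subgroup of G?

No

r^11 ∈ S but its inverse r ∉ S, so S is not a subgroup.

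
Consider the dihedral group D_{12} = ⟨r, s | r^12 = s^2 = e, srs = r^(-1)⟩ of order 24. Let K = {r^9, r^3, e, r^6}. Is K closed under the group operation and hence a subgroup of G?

|K| = 4 divides |G| = 24, consistent with Lagrange.
K contains the identity, every element's inverse is in K, and K is closed under ·: it is a subgroup.
In fact K = ⟨r^9⟩.

Yes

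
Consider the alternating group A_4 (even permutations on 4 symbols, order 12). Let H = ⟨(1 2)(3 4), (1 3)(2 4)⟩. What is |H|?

4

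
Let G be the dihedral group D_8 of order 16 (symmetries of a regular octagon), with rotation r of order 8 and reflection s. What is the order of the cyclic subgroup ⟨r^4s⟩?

2

Computing powers of r^4s: the smallest k with (r^4s)^k = e is k = 2.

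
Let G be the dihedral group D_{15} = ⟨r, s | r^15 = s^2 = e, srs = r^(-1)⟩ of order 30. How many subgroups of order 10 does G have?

3

|G| = 30 and 10 | 30, so subgroups of order 10 are possible by Lagrange.
The subgroups of order 10 are: {e, r^3, r^6, r^9, r^12, rs, r^4s, r^7s, r^10s, r^13s}; {e, r^3, r^6, r^9, r^12, r^2s, r^5s, r^8s, r^11s, r^14s}; {e, r^3, r^6, r^9, r^12, s, r^3s, r^6s, r^9s, r^12s}.
So G has 3 subgroups of order 10.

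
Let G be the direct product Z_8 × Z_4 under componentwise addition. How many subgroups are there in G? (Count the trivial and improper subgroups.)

22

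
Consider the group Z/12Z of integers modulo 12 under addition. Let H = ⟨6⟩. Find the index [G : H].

6

|⟨6⟩| = 2 and |G| = 12.
By Lagrange, [G : H] = |G|/|H| = 12/2 = 6.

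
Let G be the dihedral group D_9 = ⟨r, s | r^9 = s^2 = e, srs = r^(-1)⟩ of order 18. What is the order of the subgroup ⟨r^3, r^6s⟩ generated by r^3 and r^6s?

6

|⟨r^3⟩| = 3 and |⟨r^6s⟩| = 2, so |H| is a multiple of lcm(3, 2) = 6 and divides |G| = 18.
Closing under the operation: H = {e, r^3, r^6, s, r^3s, r^6s}, so |H| = 6.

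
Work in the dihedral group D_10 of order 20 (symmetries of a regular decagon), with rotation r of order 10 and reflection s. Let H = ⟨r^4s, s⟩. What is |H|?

|⟨r^4s⟩| = 2 and |⟨s⟩| = 2, so |H| is a multiple of lcm(2, 2) = 2 and divides |G| = 20.
Closing under the operation: H = {e, r^2, r^4, r^6, r^8, s, r^2s, r^4s, r^6s, r^8s}, so |H| = 10.

10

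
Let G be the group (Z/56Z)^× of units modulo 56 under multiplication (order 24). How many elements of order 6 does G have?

14

Enumerating element orders in G gives 14 elements of order 6.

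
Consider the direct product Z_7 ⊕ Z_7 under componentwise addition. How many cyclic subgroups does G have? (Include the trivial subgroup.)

Group the elements of G by the cyclic subgroup they generate; each cyclic subgroup of order d accounts for φ(d) elements.
Cyclic subgroups by order — order 1: 1; order 7: 8.
Total: 9.

9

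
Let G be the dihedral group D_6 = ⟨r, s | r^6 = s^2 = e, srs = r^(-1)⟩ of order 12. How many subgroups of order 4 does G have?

3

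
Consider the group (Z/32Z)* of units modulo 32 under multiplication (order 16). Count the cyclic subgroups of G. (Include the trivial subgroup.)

8

Group the elements of G by the cyclic subgroup they generate; each cyclic subgroup of order d accounts for φ(d) elements.
Cyclic subgroups by order — order 1: 1; order 2: 3; order 4: 2; order 8: 2.
Total: 8.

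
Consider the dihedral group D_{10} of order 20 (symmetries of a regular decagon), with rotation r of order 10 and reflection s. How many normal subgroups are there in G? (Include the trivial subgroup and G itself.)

7

G has 22 subgroups. Checking conjugation-invariance by order — order 1: 1/1 normal; order 2: 1/11 normal; order 4: 0/5 normal; order 5: 1/1 normal; order 10: 3/3 normal; order 20: 1/1 normal.
Total normal subgroups: 7.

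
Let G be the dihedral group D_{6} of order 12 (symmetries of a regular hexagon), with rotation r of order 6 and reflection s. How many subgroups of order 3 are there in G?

1

|G| = 12 and 3 | 12, so subgroups of order 3 are possible by Lagrange.
The subgroups of order 3 are: {e, r^2, r^4}.
So G has 1 subgroup of order 3.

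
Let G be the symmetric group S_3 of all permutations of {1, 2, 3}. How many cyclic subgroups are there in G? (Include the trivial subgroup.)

5

A cyclic subgroup of order d is generated by each of its φ(d) elements of order d, so the cyclic subgroups of order d number (#elements of order d)/φ(d).
Cyclic subgroups by order — order 1: 1; order 2: 3; order 3: 1.
Total: 5.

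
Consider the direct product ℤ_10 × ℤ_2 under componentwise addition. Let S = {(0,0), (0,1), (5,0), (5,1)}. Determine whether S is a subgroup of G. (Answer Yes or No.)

Yes

|S| = 4 divides |G| = 20, consistent with Lagrange.
S contains the identity, every element's inverse is in S, and S is closed under +: it is a subgroup.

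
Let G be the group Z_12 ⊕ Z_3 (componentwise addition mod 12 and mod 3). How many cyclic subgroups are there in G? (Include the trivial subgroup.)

A cyclic subgroup of order d is generated by each of its φ(d) elements of order d, so the cyclic subgroups of order d number (#elements of order d)/φ(d).
Cyclic subgroups by order — order 1: 1; order 2: 1; order 3: 4; order 4: 1; order 6: 4; order 12: 4.
Total: 15.

15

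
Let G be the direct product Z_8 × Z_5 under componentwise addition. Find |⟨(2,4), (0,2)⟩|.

20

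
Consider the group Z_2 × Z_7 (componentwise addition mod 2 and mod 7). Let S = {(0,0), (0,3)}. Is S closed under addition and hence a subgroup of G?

No

(0,3) ∈ S but its inverse (0,4) ∉ S, so S is not a subgroup.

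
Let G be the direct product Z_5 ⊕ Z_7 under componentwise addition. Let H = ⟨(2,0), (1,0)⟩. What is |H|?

|⟨(2,0)⟩| = 5 and |⟨(1,0)⟩| = 5, so |H| is a multiple of lcm(5, 5) = 5 and divides |G| = 35.
Closing under the operation: H = {(0,0), (1,0), (2,0), (3,0), (4,0)}, so |H| = 5.

5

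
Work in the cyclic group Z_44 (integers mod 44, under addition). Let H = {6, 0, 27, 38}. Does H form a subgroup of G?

No

27 ∈ H but its inverse 17 ∉ H, so H is not a subgroup.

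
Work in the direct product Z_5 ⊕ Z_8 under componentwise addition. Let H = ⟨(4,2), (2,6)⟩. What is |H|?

20

|⟨(4,2)⟩| = 20 and |⟨(2,6)⟩| = 20, so |H| is a multiple of lcm(20, 20) = 20 and divides |G| = 40.
Closing under the operation: H = {(0,0), (0,2), (0,4), (0,6), (1,0), (1,2), (1,4), (1,6), (2,0), (2,2), (2,4), (2,6), (3,0), (3,2), (3,4), (3,6), (4,0), (4,2), (4,4), (4,6)}, so |H| = 20.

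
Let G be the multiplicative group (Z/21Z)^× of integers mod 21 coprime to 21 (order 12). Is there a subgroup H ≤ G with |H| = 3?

3 | 12. A subgroup of order 3 is {1, 4, 16}.

Yes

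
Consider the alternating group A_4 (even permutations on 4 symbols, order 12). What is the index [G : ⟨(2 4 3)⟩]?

|⟨(2 4 3)⟩| = 3 and |G| = 12.
By Lagrange, [G : H] = |G|/|H| = 12/3 = 4.

4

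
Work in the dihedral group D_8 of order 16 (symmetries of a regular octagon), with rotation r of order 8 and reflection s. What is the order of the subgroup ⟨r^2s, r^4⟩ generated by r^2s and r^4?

|⟨r^2s⟩| = 2 and |⟨r^4⟩| = 2, so |H| is a multiple of lcm(2, 2) = 2 and divides |G| = 16.
Closing under the operation: H = {e, r^4, r^2s, r^6s}, so |H| = 4.

4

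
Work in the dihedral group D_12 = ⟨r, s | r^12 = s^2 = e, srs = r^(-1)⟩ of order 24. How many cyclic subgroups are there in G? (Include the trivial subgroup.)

Group the elements of G by the cyclic subgroup they generate; each cyclic subgroup of order d accounts for φ(d) elements.
Cyclic subgroups by order — order 1: 1; order 2: 13; order 3: 1; order 4: 1; order 6: 1; order 12: 1.
Total: 18.

18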